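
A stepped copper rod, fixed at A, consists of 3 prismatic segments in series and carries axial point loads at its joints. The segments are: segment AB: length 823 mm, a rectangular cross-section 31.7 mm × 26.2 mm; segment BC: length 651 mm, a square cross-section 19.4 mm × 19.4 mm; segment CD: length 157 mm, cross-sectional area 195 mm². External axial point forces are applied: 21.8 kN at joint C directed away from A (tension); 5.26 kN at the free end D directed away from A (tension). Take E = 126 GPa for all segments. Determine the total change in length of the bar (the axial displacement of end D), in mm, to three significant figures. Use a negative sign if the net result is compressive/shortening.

Internal axial forces (sectioning from the free end, tension +): N_CD = 5.26 kN, N_BC = 27.06 kN, N_AB = 27.06 kN.
A_AB = 830.5 mm².
A_BC = 376.4 mm².
δ_AB = 27060·823/(830.5·126000) = 0.2128 mm
δ_BC = 27060·651/(376.4·126000) = 0.3715 mm
δ_CD = 5260·157/(195·126000) = 0.03361 mm
δ = Σδ_i = 0.6179 mm.

0.618 mm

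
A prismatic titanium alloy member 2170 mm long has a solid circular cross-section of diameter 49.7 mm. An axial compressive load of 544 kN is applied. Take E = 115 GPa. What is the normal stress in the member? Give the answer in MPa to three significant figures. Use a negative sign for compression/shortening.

-280 MPa

A = 1940 mm².
σ = N/A = -544000/1940 = -280.4 MPa.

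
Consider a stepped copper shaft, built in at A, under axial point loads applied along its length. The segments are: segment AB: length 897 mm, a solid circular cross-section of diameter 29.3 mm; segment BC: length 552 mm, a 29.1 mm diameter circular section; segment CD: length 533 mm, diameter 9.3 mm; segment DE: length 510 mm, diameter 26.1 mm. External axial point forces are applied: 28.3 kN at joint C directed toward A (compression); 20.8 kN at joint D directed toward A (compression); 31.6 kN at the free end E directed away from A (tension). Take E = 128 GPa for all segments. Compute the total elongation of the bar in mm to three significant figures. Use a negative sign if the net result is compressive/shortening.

Internal axial forces (sectioning from the free end, tension +): N_DE = 31.6 kN, N_CD = 10.8 kN, N_BC = -17.5 kN, N_AB = -17.5 kN.
A_AB = 674.3 mm².
A_BC = 665.1 mm².
A_CD = 67.93 mm².
A_DE = 535 mm².
δ_AB = -17500·897/(674.3·128000) = -0.1819 mm
δ_BC = -17500·552/(665.1·128000) = -0.1135 mm
δ_CD = 10800·533/(67.93·128000) = 0.662 mm
δ_DE = 31600·510/(535·128000) = 0.2353 mm
δ = Σδ_i = 0.602 mm.

0.602 mm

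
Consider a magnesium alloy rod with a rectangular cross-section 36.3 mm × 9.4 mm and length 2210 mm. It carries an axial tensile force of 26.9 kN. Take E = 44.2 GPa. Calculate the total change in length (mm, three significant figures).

A = 341.2 mm².
δ_mech = NL/(AE) = 26900·2210/(341.2·44200) = 3.942 mm.

3.94 mm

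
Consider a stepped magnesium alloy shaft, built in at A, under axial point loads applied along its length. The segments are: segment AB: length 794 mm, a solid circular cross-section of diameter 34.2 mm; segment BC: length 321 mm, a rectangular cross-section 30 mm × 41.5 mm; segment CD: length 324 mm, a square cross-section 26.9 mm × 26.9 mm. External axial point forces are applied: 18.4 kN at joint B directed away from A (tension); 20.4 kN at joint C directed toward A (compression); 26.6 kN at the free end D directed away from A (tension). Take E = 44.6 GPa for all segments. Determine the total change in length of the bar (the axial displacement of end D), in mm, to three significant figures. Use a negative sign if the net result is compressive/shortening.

Internal axial forces (sectioning from the free end, tension +): N_CD = 26.6 kN, N_BC = 6.2 kN, N_AB = 24.6 kN.
A_AB = 918.6 mm².
A_BC = 1245 mm².
A_CD = 723.6 mm².
δ_AB = 24600·794/(918.6·44600) = 0.4767 mm
δ_BC = 6200·321/(1245·44600) = 0.03584 mm
δ_CD = 26600·324/(723.6·44600) = 0.267 mm
δ = Σδ_i = 0.7796 mm.

0.780 mm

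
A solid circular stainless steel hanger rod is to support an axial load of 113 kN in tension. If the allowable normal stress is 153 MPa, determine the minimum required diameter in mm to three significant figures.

Required area A ≥ P/σ_allow = 113000/153 = 738.6 mm².
For a solid circular section, d ≥ √(4A/π) = 30.67 mm.

30.7 mm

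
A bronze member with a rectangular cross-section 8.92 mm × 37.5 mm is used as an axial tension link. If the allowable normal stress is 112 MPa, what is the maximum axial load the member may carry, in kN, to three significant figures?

A = 334.5 mm².
P_max = σ_allow · A = 112 · 334.5 = 37460 N = 37.46 kN.

37.5 kN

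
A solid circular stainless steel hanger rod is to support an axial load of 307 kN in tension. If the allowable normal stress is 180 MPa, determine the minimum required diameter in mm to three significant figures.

46.6 mm

Required area A ≥ P/σ_allow = 307000/180 = 1706 mm².
For a solid circular section, d ≥ √(4A/π) = 46.6 mm.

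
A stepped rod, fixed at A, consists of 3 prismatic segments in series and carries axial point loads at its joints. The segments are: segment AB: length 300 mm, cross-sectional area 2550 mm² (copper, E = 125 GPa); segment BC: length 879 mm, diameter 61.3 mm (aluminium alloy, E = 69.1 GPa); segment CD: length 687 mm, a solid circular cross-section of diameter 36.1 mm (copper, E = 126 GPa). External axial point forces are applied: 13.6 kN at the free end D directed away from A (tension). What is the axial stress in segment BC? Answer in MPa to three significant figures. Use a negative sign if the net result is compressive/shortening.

4.61 MPa

Internal axial forces (sectioning from the free end, tension +): N_CD = 13.6 kN, N_BC = 13.6 kN, N_AB = 13.6 kN.
A_BC = 2951 mm².
σ_BC = N_BC/A_BC = 13600/2951 = 4.608 MPa.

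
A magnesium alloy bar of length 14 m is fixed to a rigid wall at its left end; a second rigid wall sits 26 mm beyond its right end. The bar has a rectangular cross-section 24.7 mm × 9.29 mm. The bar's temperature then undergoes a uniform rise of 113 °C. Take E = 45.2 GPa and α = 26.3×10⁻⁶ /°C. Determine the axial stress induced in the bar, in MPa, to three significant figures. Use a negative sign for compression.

Free thermal expansion αLΔT = 26.3e-6 · 14000 · 113 = 41.61 mm.
The walls engage after the gap closes; constrained expansion = 41.61 − 26 = 15.61 mm.
The walls impose strain ε = −(15.61)/14000 = -1.1148e-03; σ = Eε = 45200 · -1.1148e-03 = -50.39 MPa.

-50.4 MPa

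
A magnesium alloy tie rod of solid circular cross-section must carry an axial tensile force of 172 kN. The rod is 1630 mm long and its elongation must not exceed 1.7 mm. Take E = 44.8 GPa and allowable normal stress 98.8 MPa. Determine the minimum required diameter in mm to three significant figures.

68.5 mm

Required area A ≥ P/σ_allow = 172000/98.8 = 1741 mm².
For a solid circular section, d ≥ √(4A/π) = 47.08 mm.
Elongation limit: A ≥ PL/(Eδ_allow) = 172000·1630/(44800·1.7) = 3681 mm² ⇒ d ≥ 68.46 mm.
The elongation limit governs.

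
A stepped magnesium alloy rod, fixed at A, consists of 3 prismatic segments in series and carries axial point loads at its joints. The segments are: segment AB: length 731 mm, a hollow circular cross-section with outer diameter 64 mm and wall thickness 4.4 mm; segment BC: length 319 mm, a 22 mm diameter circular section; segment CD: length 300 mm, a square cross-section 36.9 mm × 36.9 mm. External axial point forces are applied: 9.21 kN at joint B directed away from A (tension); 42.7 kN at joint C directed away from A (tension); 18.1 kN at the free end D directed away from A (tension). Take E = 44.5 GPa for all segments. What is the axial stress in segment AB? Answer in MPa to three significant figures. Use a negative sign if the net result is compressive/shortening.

85.0 MPa

Internal axial forces (sectioning from the free end, tension +): N_CD = 18.1 kN, N_BC = 60.8 kN, N_AB = 70.01 kN.
A_AB = 823.9 mm².
σ_AB = N_AB/A_AB = 70010/823.9 = 84.98 MPa.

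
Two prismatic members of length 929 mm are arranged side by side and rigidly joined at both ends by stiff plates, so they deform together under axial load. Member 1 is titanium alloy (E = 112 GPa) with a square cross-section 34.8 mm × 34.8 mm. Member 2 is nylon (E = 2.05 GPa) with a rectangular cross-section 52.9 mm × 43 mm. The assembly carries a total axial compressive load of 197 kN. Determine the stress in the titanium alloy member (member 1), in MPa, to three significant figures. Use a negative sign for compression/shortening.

A_1 = 1211 mm².
A_2 = 2275 mm².
Equal strain + equilibrium ⇒ each member carries load in proportion to AE: A₁E₁ = 135600000 N, A₂E₂ = 4663000 N, ΣAE = 140300000 N.
σ₁ = P·E₁/ΣAE = -197000·112000/140300000 = -157.3 MPa.

-157 MPa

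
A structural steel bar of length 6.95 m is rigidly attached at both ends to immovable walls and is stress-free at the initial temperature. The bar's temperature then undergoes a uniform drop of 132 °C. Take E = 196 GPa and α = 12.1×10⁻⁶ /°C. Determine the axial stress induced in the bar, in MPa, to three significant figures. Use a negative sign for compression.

313 MPa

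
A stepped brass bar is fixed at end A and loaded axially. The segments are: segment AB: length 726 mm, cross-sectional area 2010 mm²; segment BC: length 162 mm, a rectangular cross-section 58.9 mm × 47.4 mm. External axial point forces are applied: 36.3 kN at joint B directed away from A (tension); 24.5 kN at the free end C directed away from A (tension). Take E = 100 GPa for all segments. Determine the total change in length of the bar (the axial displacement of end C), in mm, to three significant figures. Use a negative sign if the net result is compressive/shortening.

0.234 mm

Internal axial forces (sectioning from the free end, tension +): N_BC = 24.5 kN, N_AB = 60.8 kN.
A_BC = 2792 mm².
δ_AB = 60800·726/(2010·100000) = 0.2196 mm
δ_BC = 24500·162/(2792·100000) = 0.01422 mm
δ = Σδ_i = 0.2338 mm.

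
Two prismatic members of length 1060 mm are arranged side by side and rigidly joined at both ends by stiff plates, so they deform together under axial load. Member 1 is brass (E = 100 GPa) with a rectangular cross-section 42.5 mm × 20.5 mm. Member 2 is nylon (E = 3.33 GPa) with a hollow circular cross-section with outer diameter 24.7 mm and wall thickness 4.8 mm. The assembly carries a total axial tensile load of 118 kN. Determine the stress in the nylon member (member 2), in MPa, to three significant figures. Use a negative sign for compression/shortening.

4.46 MPa

A_1 = 871.2 mm².
A_2 = 300.1 mm².
Equal strain + equilibrium ⇒ each member carries load in proportion to AE: A₁E₁ = 87120000 N, A₂E₂ = 999300 N, ΣAE = 88120000 N.
σ₂ = P·E₂/ΣAE = 118000·3330/88120000 = 4.459 MPa.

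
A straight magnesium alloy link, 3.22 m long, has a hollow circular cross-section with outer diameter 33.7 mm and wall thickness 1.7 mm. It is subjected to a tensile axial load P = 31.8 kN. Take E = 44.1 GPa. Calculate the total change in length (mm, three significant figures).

A = 170.9 mm².
δ_mech = NL/(AE) = 31800·3220/(170.9·44100) = 13.59 mm.

13.6 mm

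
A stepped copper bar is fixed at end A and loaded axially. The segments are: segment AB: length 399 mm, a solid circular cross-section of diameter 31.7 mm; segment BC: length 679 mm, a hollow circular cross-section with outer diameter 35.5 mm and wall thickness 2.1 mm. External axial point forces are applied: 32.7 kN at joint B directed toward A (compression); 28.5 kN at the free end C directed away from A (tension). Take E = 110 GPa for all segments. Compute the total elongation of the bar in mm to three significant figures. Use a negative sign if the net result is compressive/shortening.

0.779 mm

Internal axial forces (sectioning from the free end, tension +): N_BC = 28.5 kN, N_AB = -4.2 kN.
A_AB = 789.2 mm².
A_BC = 220.4 mm².
δ_AB = -4200·399/(789.2·110000) = -0.0193 mm
δ_BC = 28500·679/(220.4·110000) = 0.7984 mm
δ = Σδ_i = 0.7791 mm.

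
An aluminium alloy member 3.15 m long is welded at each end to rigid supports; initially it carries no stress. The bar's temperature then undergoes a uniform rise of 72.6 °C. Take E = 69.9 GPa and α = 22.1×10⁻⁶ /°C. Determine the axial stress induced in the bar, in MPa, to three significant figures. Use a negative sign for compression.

Free thermal expansion αLΔT = 22.1e-6 · 3150 · 72.6 = 5.054 mm.
The walls impose strain ε = −(5.054)/3150 = -1.6045e-03; σ = Eε = 69900 · -1.6045e-03 = -112.2 MPa.

-112 MPa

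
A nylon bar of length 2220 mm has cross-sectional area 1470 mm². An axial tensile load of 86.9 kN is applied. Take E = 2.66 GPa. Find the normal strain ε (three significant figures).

σ = N/A = 59.12 MPa; ε = σ/E = 59.12/2660 = 2.222e-02.

0.0222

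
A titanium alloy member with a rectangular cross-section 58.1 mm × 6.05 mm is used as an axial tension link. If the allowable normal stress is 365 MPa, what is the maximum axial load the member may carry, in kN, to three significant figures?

128 kN

A = 351.5 mm².
P_max = σ_allow · A = 365 · 351.5 = 128300 N = 128.3 kN.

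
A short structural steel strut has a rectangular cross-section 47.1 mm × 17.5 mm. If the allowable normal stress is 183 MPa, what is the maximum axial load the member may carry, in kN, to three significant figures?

151 kN

A = 824.2 mm².
P_max = σ_allow · A = 183 · 824.2 = 150800 N = 150.8 kN.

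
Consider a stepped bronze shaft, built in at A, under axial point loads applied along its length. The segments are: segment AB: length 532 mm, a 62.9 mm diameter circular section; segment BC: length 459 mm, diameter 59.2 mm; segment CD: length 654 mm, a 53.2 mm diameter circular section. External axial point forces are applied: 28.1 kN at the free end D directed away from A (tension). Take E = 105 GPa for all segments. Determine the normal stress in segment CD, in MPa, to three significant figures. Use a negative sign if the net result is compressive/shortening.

Internal axial forces (sectioning from the free end, tension +): N_CD = 28.1 kN, N_BC = 28.1 kN, N_AB = 28.1 kN.
A_CD = 2223 mm².
σ_CD = N_CD/A_CD = 28100/2223 = 12.64 MPa.

12.6 MPa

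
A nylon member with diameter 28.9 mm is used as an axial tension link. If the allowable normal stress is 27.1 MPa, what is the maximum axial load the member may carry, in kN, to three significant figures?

17.8 kN

A = 656 mm².
P_max = σ_allow · A = 27.1 · 656 = 17780 N = 17.78 kN.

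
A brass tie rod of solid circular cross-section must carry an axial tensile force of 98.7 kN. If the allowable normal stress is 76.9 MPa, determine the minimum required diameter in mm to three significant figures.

Required area A ≥ P/σ_allow = 98700/76.9 = 1283 mm².
For a solid circular section, d ≥ √(4A/π) = 40.43 mm.

40.4 mm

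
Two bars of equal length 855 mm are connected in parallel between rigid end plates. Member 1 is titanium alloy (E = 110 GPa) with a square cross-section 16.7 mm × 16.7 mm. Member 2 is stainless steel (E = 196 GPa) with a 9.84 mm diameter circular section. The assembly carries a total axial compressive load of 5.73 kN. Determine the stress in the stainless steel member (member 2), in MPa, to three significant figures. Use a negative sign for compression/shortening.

A_1 = 278.9 mm².
A_2 = 76.05 mm².
Equal strain + equilibrium ⇒ each member carries load in proportion to AE: A₁E₁ = 30680000 N, A₂E₂ = 14910000 N, ΣAE = 45580000 N.
σ₂ = P·E₂/ΣAE = -5730·196000/45580000 = -24.64 MPa.

-24.6 MPa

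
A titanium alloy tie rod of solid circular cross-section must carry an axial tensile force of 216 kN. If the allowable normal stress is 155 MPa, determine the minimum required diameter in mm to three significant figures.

Required area A ≥ P/σ_allow = 216000/155 = 1394 mm².
For a solid circular section, d ≥ √(4A/π) = 42.12 mm.

42.1 mm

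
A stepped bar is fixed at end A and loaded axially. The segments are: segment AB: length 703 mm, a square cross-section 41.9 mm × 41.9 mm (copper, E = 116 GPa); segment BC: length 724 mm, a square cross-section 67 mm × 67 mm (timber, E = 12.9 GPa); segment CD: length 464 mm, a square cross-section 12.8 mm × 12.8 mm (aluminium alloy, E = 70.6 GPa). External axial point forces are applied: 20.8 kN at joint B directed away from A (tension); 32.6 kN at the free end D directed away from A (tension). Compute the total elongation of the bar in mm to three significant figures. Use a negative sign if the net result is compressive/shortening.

1.90 mm

Internal axial forces (sectioning from the free end, tension +): N_CD = 32.6 kN, N_BC = 32.6 kN, N_AB = 53.4 kN.
A_AB = 1756 mm².
A_BC = 4489 mm².
A_CD = 163.8 mm².
δ_AB = 53400·703/(1756·116000) = 0.1843 mm
δ_BC = 32600·724/(4489·12900) = 0.4076 mm
δ_CD = 32600·464/(163.8·70600) = 1.308 mm
δ = Σδ_i = 1.9 mm.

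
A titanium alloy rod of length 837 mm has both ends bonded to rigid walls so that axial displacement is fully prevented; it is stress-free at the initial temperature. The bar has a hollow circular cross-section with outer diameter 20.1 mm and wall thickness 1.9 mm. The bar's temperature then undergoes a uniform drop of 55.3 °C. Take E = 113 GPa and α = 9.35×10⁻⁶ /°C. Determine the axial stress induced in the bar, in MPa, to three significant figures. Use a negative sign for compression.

Free thermal expansion αLΔT = 9.35e-6 · 837 · -55.3 = -0.4328 mm.
The walls impose strain ε = −(-0.4328)/837 = 5.1705e-04; σ = Eε = 113000 · 5.1705e-04 = 58.43 MPa.

58.4 MPa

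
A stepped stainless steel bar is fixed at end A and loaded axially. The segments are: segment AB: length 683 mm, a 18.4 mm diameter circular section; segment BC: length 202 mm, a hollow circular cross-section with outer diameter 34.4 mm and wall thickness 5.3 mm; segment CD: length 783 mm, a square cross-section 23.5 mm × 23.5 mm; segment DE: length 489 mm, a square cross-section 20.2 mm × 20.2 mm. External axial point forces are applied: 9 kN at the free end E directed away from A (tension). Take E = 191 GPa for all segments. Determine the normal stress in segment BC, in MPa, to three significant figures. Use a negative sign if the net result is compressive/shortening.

18.6 MPa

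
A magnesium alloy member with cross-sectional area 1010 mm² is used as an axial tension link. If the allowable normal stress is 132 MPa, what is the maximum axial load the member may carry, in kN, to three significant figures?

133 kN

P_max = σ_allow · A = 132 · 1010 = 133300 N = 133.3 kN.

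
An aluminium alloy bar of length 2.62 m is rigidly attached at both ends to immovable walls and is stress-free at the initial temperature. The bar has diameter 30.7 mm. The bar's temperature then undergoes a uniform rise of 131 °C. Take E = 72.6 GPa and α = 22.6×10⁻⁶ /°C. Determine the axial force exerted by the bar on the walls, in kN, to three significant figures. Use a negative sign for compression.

-159 kN

Free thermal expansion αLΔT = 22.6e-6 · 2620 · 131 = 7.757 mm.
The walls impose strain ε = −(7.757)/2620 = -2.9606e-03; σ = Eε = 72600 · -2.9606e-03 = -214.9 MPa.
Wall reaction R = σ·A = -214.9·740.2 = -159100 N = -159.1 kN.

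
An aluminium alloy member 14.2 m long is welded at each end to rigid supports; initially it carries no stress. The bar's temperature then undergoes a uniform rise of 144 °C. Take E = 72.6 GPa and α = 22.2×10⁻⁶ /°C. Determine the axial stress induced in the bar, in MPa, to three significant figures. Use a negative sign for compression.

Free thermal expansion αLΔT = 22.2e-6 · 14200 · 144 = 45.39 mm.
The walls impose strain ε = −(45.39)/14200 = -3.1968e-03; σ = Eε = 72600 · -3.1968e-03 = -232.1 MPa.

-232 MPa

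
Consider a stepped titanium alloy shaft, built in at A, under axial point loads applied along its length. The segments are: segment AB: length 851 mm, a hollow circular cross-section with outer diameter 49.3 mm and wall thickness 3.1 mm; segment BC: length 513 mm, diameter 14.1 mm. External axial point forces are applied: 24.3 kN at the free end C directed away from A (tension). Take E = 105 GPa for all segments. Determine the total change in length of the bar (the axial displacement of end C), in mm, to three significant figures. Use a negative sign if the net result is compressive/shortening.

Internal axial forces (sectioning from the free end, tension +): N_BC = 24.3 kN, N_AB = 24.3 kN.
A_AB = 449.9 mm².
A_BC = 156.1 mm².
δ_AB = 24300·851/(449.9·105000) = 0.4377 mm
δ_BC = 24300·513/(156.1·105000) = 0.7603 mm
δ = Σδ_i = 1.198 mm.

1.20 mm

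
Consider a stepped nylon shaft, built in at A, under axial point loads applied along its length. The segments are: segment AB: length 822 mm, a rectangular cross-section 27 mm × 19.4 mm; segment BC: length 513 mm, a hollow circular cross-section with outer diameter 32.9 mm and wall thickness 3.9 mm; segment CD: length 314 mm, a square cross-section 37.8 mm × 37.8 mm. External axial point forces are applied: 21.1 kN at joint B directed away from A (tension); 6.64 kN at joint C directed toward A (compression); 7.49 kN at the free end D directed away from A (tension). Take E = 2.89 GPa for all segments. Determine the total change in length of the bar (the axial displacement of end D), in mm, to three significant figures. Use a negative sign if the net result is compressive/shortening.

12.9 mm

Internal axial forces (sectioning from the free end, tension +): N_CD = 7.49 kN, N_BC = 0.85 kN, N_AB = 21.95 kN.
A_AB = 523.8 mm².
A_BC = 355.3 mm².
A_CD = 1429 mm².
δ_AB = 21950·822/(523.8·2890) = 11.92 mm
δ_BC = 850·513/(355.3·2890) = 0.4246 mm
δ_CD = 7490·314/(1429·2890) = 0.5695 mm
δ = Σδ_i = 12.91 mm.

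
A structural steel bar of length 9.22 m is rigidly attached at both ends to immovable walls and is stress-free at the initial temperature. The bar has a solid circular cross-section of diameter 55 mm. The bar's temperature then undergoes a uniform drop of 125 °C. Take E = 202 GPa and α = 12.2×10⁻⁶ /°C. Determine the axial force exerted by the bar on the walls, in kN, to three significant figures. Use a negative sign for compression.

Free thermal expansion αLΔT = 12.2e-6 · 9220 · -125 = -14.06 mm.
The walls impose strain ε = −(-14.06)/9220 = 1.5250e-03; σ = Eε = 202000 · 1.5250e-03 = 308 MPa.
Wall reaction R = σ·A = 308·2376 = 731900 N = 731.9 kN.

732 kN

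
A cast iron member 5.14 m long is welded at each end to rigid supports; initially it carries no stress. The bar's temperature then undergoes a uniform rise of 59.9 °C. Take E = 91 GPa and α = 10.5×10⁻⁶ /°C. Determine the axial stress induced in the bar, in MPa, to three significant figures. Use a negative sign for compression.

-57.2 MPa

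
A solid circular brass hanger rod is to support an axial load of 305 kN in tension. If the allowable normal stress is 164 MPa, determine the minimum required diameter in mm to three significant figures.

Required area A ≥ P/σ_allow = 305000/164 = 1860 mm².
For a solid circular section, d ≥ √(4A/π) = 48.66 mm.

48.7 mm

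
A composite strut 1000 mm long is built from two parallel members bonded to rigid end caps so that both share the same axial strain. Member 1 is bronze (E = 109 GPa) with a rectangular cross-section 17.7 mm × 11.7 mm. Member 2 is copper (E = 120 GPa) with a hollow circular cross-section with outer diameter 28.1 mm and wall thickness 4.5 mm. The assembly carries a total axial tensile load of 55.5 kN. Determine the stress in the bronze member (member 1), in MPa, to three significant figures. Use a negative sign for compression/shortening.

A_1 = 207.1 mm².
A_2 = 333.6 mm².
Equal strain + equilibrium ⇒ each member carries load in proportion to AE: A₁E₁ = 22570000 N, A₂E₂ = 40040000 N, ΣAE = 62610000 N.
σ₁ = P·E₁/ΣAE = 55500·109000/62610000 = 96.62 MPa.

96.6 MPa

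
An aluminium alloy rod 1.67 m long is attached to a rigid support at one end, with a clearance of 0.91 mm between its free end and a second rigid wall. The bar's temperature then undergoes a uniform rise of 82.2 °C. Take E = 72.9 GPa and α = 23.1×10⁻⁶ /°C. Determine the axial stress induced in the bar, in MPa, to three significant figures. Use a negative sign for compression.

-98.7 MPa

Free thermal expansion αLΔT = 23.1e-6 · 1670 · 82.2 = 3.171 mm.
The walls engage after the gap closes; constrained expansion = 3.171 − 0.91 = 2.261 mm.
The walls impose strain ε = −(2.261)/1670 = -1.3539e-03; σ = Eε = 72900 · -1.3539e-03 = -98.7 MPa.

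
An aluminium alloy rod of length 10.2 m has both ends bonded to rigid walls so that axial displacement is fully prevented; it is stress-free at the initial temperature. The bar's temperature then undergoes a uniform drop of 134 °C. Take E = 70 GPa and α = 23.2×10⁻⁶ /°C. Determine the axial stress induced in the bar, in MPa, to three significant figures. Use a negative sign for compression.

Free thermal expansion αLΔT = 23.2e-6 · 10200 · -134 = -31.71 mm.
The walls impose strain ε = −(-31.71)/10200 = 3.1088e-03; σ = Eε = 70000 · 3.1088e-03 = 217.6 MPa.

218 MPa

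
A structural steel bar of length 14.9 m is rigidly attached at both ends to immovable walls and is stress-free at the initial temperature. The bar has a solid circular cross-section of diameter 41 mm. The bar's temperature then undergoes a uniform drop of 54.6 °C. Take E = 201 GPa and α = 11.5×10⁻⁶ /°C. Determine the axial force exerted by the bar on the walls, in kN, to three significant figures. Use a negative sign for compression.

Free thermal expansion αLΔT = 11.5e-6 · 14900 · -54.6 = -9.356 mm.
The walls impose strain ε = −(-9.356)/14900 = 6.2790e-04; σ = Eε = 201000 · 6.2790e-04 = 126.2 MPa.
Wall reaction R = σ·A = 126.2·1320 = 166600 N = 166.6 kN.

167 kN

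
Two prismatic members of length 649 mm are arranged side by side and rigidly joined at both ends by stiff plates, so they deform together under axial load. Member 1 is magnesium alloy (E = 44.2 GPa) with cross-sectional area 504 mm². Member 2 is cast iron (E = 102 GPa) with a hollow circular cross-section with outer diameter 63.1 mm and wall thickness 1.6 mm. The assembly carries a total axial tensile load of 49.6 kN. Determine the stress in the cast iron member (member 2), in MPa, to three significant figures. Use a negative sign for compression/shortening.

A_2 = 309.1 mm².
Equal strain + equilibrium ⇒ each member carries load in proportion to AE: A₁E₁ = 22280000 N, A₂E₂ = 31530000 N, ΣAE = 53810000 N.
σ₂ = P·E₂/ΣAE = 49600·102000/53810000 = 94.02 MPa.

94.0 MPa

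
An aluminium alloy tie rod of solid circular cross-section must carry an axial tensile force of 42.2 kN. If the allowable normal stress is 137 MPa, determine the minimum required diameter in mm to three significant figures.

Required area A ≥ P/σ_allow = 42200/137 = 308 mm².
For a solid circular section, d ≥ √(4A/π) = 19.8 mm.

19.8 mm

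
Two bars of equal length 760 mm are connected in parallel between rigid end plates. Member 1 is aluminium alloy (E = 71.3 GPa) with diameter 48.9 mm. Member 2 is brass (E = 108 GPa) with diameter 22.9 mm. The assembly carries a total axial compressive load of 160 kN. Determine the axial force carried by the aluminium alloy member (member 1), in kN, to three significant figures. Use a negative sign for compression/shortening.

-120 kN

A_1 = 1878 mm².
A_2 = 411.9 mm².
Equal strain + equilibrium ⇒ each member carries load in proportion to AE: A₁E₁ = 133900000 N, A₂E₂ = 44480000 N, ΣAE = 178400000 N.
F₁ = P·A₁E₁/ΣAE = -160000·133900000/178400000 = -120100 N.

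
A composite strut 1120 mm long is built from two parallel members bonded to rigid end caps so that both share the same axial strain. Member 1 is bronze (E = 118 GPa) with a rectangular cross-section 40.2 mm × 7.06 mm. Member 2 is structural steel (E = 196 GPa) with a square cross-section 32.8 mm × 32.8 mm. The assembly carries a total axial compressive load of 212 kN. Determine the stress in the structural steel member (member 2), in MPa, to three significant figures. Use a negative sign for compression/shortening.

-170 MPa

A_1 = 283.8 mm².
A_2 = 1076 mm².
Equal strain + equilibrium ⇒ each member carries load in proportion to AE: A₁E₁ = 33490000 N, A₂E₂ = 210900000 N, ΣAE = 244400000 N.
σ₂ = P·E₂/ΣAE = -212000·196000/244400000 = -170 MPa.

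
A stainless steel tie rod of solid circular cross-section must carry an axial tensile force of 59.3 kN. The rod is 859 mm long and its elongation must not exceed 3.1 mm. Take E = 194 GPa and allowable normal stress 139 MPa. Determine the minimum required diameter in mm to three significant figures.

23.3 mm

Required area A ≥ P/σ_allow = 59300/139 = 426.6 mm².
For a solid circular section, d ≥ √(4A/π) = 23.31 mm.
Elongation limit: A ≥ PL/(Eδ_allow) = 59300·859/(194000·3.1) = 84.7 mm² ⇒ d ≥ 10.38 mm.
The stress limit governs.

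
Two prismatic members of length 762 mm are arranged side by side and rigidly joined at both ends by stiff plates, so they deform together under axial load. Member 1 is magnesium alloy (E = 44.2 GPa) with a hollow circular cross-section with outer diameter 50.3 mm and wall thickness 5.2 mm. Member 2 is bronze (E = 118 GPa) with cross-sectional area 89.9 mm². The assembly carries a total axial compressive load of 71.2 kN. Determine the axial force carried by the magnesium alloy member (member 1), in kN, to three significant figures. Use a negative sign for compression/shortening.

-53.7 kN

A_1 = 736.8 mm².
Equal strain + equilibrium ⇒ each member carries load in proportion to AE: A₁E₁ = 32570000 N, A₂E₂ = 10610000 N, ΣAE = 43170000 N.
F₁ = P·A₁E₁/ΣAE = -71200·32570000/43170000 = -53710 N.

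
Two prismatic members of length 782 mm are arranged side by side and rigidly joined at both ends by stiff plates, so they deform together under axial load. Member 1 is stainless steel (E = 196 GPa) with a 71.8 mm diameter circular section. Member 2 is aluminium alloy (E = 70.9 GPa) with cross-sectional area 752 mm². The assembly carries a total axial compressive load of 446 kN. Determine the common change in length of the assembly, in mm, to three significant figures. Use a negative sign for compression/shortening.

-0.412 mm

A_1 = 4049 mm².
Equal strain + equilibrium ⇒ each member carries load in proportion to AE: A₁E₁ = 793600000 N, A₂E₂ = 53320000 N, ΣAE = 846900000 N.
δ = PL/ΣAE = -446000·782/846900000 = -0.4118 mm.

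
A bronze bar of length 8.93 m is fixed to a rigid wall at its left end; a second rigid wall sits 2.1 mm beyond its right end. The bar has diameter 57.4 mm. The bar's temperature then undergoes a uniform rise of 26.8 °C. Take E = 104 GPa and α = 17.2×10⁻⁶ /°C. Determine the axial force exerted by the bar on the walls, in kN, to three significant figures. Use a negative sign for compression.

Free thermal expansion αLΔT = 17.2e-6 · 8930 · 26.8 = 4.116 mm.
The walls engage after the gap closes; constrained expansion = 4.116 − 2.1 = 2.016 mm.
The walls impose strain ε = −(2.016)/8930 = -2.2580e-04; σ = Eε = 104000 · -2.2580e-04 = -23.48 MPa.
Wall reaction R = σ·A = -23.48·2588 = -60770 N = -60.77 kN.

-60.8 kN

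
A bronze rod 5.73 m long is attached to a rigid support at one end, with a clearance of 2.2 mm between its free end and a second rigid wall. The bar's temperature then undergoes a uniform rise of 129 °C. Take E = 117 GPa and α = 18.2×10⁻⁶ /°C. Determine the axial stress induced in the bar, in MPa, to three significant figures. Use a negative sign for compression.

-230 MPa

Free thermal expansion αLΔT = 18.2e-6 · 5730 · 129 = 13.45 mm.
The walls engage after the gap closes; constrained expansion = 13.45 − 2.2 = 11.25 mm.
The walls impose strain ε = −(11.25)/5730 = -1.9639e-03; σ = Eε = 117000 · -1.9639e-03 = -229.8 MPa.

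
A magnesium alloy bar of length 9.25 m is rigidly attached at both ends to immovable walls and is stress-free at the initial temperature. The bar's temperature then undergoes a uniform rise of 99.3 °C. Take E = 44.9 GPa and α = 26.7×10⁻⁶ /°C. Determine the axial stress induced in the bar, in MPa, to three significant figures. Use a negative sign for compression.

Free thermal expansion αLΔT = 26.7e-6 · 9250 · 99.3 = 24.52 mm.
The walls impose strain ε = −(24.52)/9250 = -2.6513e-03; σ = Eε = 44900 · -2.6513e-03 = -119 MPa.

-119 MPa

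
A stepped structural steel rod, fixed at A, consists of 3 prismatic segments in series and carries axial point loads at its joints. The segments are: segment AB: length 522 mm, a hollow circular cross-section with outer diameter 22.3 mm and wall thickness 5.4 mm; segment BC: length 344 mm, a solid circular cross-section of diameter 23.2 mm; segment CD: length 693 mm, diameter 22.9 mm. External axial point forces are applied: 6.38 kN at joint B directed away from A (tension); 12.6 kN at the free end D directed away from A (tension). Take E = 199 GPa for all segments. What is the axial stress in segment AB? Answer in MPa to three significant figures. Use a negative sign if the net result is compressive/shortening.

66.2 MPa

Internal axial forces (sectioning from the free end, tension +): N_CD = 12.6 kN, N_BC = 12.6 kN, N_AB = 18.98 kN.
A_AB = 286.7 mm².
σ_AB = N_AB/A_AB = 18980/286.7 = 66.2 MPa.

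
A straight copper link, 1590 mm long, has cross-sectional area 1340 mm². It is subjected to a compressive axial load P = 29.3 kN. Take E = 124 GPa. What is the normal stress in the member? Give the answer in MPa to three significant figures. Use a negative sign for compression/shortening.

-21.9 MPa

σ = N/A = -29300/1340 = -21.87 MPa.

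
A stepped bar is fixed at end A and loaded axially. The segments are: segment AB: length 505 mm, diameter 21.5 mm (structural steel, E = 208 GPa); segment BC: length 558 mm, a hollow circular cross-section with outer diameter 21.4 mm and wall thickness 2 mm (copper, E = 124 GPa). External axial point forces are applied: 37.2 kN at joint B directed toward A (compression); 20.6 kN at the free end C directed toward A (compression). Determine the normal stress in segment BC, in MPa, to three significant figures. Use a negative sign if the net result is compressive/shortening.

-169 MPa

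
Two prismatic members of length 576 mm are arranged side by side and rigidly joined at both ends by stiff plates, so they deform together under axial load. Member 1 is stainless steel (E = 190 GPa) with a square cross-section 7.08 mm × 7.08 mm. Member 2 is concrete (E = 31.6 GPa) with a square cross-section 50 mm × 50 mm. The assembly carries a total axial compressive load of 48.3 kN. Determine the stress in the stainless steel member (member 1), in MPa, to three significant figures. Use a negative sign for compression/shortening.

A_1 = 50.13 mm².
A_2 = 2500 mm².
Equal strain + equilibrium ⇒ each member carries load in proportion to AE: A₁E₁ = 9524000 N, A₂E₂ = 79000000 N, ΣAE = 88520000 N.
σ₁ = P·E₁/ΣAE = -48300·190000/88520000 = -103.7 MPa.

-104 MPa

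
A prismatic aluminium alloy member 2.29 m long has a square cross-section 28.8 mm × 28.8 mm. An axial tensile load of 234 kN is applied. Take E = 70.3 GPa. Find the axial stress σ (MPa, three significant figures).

282 MPa

A = 829.4 mm².
σ = N/A = 234000/829.4 = 282.1 MPa.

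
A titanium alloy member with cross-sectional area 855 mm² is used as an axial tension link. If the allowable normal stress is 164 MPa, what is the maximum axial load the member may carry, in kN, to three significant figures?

140 kN

P_max = σ_allow · A = 164 · 855 = 140200 N = 140.2 kN.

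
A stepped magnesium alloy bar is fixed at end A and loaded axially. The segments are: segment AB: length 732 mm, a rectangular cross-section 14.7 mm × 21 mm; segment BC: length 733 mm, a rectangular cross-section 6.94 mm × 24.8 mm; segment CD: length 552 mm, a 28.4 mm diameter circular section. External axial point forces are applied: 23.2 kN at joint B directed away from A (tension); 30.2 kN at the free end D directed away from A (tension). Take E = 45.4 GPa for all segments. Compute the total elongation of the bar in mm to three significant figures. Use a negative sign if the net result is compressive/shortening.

Internal axial forces (sectioning from the free end, tension +): N_CD = 30.2 kN, N_BC = 30.2 kN, N_AB = 53.4 kN.
A_AB = 308.7 mm².
A_BC = 172.1 mm².
A_CD = 633.5 mm².
δ_AB = 53400·732/(308.7·45400) = 2.789 mm
δ_BC = 30200·733/(172.1·45400) = 2.833 mm
δ_CD = 30200·552/(633.5·45400) = 0.5796 mm
δ = Σδ_i = 6.202 mm.

6.20 mm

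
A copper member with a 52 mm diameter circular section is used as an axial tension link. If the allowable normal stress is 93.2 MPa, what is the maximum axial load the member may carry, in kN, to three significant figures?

198 kN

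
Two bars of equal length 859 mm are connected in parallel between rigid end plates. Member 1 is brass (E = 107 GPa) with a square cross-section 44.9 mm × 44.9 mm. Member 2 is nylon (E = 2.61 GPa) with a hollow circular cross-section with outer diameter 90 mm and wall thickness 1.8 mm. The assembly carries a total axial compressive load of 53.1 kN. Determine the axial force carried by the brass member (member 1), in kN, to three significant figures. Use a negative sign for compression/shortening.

-52.8 kN

A_1 = 2016 mm².
A_2 = 498.8 mm².
Equal strain + equilibrium ⇒ each member carries load in proportion to AE: A₁E₁ = 215700000 N, A₂E₂ = 1302000 N, ΣAE = 217000000 N.
F₁ = P·A₁E₁/ΣAE = -53100·215700000/217000000 = -52780 N.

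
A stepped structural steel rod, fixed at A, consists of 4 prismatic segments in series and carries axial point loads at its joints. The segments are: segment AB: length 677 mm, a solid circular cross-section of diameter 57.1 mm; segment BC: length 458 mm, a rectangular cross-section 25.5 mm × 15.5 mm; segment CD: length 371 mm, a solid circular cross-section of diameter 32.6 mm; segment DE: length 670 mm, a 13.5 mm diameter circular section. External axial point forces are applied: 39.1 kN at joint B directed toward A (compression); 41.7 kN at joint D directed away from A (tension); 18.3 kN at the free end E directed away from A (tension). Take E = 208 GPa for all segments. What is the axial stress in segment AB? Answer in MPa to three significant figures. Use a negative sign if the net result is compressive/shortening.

8.16 MPa

Internal axial forces (sectioning from the free end, tension +): N_DE = 18.3 kN, N_CD = 60 kN, N_BC = 60 kN, N_AB = 20.9 kN.
A_AB = 2561 mm².
σ_AB = N_AB/A_AB = 20900/2561 = 8.162 MPa.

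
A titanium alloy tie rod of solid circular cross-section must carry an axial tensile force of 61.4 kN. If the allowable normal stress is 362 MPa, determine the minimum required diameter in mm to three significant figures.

Required area A ≥ P/σ_allow = 61400/362 = 169.6 mm².
For a solid circular section, d ≥ √(4A/π) = 14.7 mm.

14.7 mm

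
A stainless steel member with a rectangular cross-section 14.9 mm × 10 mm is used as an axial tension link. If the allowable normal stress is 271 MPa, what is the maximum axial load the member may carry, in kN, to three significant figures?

40.4 kN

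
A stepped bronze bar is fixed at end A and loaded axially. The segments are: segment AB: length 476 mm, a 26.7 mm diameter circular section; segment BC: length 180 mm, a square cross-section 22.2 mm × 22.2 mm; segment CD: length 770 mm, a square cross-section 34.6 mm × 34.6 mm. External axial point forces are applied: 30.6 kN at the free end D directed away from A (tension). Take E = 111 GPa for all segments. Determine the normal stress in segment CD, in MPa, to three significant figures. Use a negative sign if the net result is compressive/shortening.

25.6 MPa

Internal axial forces (sectioning from the free end, tension +): N_CD = 30.6 kN, N_BC = 30.6 kN, N_AB = 30.6 kN.
A_CD = 1197 mm².
σ_CD = N_CD/A_CD = 30600/1197 = 25.56 MPa.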